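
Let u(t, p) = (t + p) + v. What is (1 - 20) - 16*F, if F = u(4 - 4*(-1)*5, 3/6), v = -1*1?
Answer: -395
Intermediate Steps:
v = -1
u(t, p) = -1 + p + t (u(t, p) = (t + p) - 1 = (p + t) - 1 = -1 + p + t)
F = 47/2 (F = -1 + 3/6 + (4 - 4*(-1)*5) = -1 + 3*(⅙) + (4 + 4*5) = -1 + ½ + (4 + 20) = -1 + ½ + 24 = 47/2 ≈ 23.500)
(1 - 20) - 16*F = (1 - 20) - 16*47/2 = -19 - 376 = -395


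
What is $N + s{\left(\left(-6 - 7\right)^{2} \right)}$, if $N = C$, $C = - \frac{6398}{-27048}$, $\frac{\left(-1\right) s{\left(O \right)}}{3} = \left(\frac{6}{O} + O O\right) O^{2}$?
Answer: $- \frac{4727981135603}{1932} \approx -2.4472 \cdot 10^{9}$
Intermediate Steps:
$s{\left(O \right)} = - 3 O^{2} \left(O^{2} + \frac{6}{O}\right)$ ($s{\left(O \right)} = - 3 \left(\frac{6}{O} + O O\right) O^{2} = - 3 \left(\frac{6}{O} + O^{2}\right) O^{2} = - 3 \left(O^{2} + \frac{6}{O}\right) O^{2} = - 3 O^{2} \left(O^{2} + \frac{6}{O}\right)$)
$C = \frac{457}{1932}$ ($C = \left(-6398\right) \left(- \frac{1}{27048}\right) = \frac{457}{1932} \approx 0.23654$)
$N = \frac{457}{1932} \approx 0.23654$
$N + s{\left(\left(-6 - 7\right)^{2} \right)} = \frac{457}{1932} - 3 \left(-6 - 7\right)^{2} \left(6 + \left(\left(-6 - 7\right)^{2}\right)^{3}\right) = \frac{457}{1932} - 3 \left(-13\right)^{2} \left(6 + \left(\left(-13\right)^{2}\right)^{3}\right) = \frac{457}{1932} - 507 \left(6 + 169^{3}\right) = \frac{457}{1932} - 507 \left(6 + 4826809\right) = \frac{457}{1932} - 507 \cdot 4826815 = \frac{457}{1932} - 2447195205 = - \frac{4727981135603}{1932}$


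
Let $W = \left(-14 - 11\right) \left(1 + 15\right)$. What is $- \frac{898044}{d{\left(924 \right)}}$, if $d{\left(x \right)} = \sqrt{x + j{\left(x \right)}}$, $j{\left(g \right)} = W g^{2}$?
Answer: $\frac{21382 i \sqrt{85377369}}{4065589} \approx 48.596 i$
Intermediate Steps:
$W = -400$ ($W = \left(-14 - 11\right) 16 = \left(-25\right) 16 = -400$)
$j{\left(g \right)} = - 400 g^{2}$
$d{\left(x \right)} = \sqrt{x - 400 x^{2}}$
$- \frac{898044}{d{\left(924 \right)}} = - \frac{898044}{\sqrt{924 \left(1 - 369600\right)}} = - \frac{898044}{\sqrt{924 \left(-369599\right)}} = - \frac{898044}{\sqrt{-341509476}} = - \frac{898044}{2 i \sqrt{85377369}} = - 898044 \left(- \frac{i \sqrt{85377369}}{170754738}\right) = \frac{21382 i \sqrt{85377369}}{4065589}$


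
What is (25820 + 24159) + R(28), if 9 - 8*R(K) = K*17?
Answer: 399365/8 ≈ 49921.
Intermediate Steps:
R(K) = 9/8 - 17*K/8 (R(K) = 9/8 - K*17/8 = 9/8 - 17*K/8)
(25820 + 24159) + R(28) = (25820 + 24159) + (9/8 - 17/8*28) = 49979 + (9/8 - 119/2) = 49979 - 467/8 = 399365/8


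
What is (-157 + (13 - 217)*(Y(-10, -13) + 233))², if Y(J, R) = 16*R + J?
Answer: 10349089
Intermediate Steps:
Y(J, R) = J + 16*R
(-157 + (13 - 217)*(Y(-10, -13) + 233))² = (-157 + (13 - 217)*((-10 + 16*(-13)) + 233))² = (-157 - 204*((-10 - 208) + 233))² = (-157 - 204*(-218 + 233))² = (-157 - 204*15)² = (-157 - 3060)² = (-3217)² = 10349089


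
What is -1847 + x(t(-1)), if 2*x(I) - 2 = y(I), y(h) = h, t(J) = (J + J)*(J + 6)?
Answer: -1851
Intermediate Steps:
t(J) = 2*J*(6 + J) (t(J) = (2*J)*(6 + J) = 2*J*(6 + J))
x(I) = 1 + I/2
-1847 + x(t(-1)) = -1847 + (1 + (2*(-1)*(6 - 1))/2) = -1847 + (1 + (2*(-1)*5)/2) = -1847 + (1 + (1/2)*(-10)) = -1847 + (1 - 5) = -1847 - 4 = -1851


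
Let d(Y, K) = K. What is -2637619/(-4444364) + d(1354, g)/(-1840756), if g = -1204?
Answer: 1215141003555/2045247424796 ≈ 0.59413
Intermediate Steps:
-2637619/(-4444364) + d(1354, g)/(-1840756) = -2637619/(-4444364) - 1204/(-1840756) = -2637619*(-1/4444364) - 1204*(-1/1840756) = 2637619/4444364 + 301/460189 = 1215141003555/2045247424796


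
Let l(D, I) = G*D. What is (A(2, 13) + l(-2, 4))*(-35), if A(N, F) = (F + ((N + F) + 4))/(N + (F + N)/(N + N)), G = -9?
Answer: -18970/23 ≈ -824.78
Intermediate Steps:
l(D, I) = -9*D
A(N, F) = (4 + N + 2*F)/(N + (F + N)/(2*N)) (A(N, F) = (F + ((F + N) + 4))/(N + (F + N)/((2*N))) = (F + (4 + F + N))/(N + (F + N)*(1/(2*N))) = (4 + N + 2*F)/(N + (F + N)/(2*N)))
(A(2, 13) + l(-2, 4))*(-35) = (2*2*(4 + 2 + 2*13)/(13 + 2 + 2*2²) - 9*(-2))*(-35) = (2*2*(4 + 2 + 26)/(13 + 2 + 2*4) + 18)*(-35) = (2*2*32/(13 + 2 + 8) + 18)*(-35) = (2*2*32/23 + 18)*(-35) = (2*2*(1/23)*32 + 18)*(-35) = (128/23 + 18)*(-35) = (542/23)*(-35) = -18970/23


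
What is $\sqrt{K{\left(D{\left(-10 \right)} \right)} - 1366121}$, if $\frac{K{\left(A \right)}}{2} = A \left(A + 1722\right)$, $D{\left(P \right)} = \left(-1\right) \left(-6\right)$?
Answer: $i \sqrt{1345385} \approx 1159.9 i$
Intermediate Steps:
$D{\left(P \right)} = 6$
$K{\left(A \right)} = 2 A \left(1722 + A\right)$ ($K{\left(A \right)} = 2 A \left(A + 1722\right) = 2 A \left(1722 + A\right)$)
$\sqrt{K{\left(D{\left(-10 \right)} \right)} - 1366121} = \sqrt{2 \cdot 6 \left(1722 + 6\right) - 1366121} = \sqrt{2 \cdot 6 \cdot 1728 - 1366121} = \sqrt{20736 - 1366121} = \sqrt{-1345385} = i \sqrt{1345385}$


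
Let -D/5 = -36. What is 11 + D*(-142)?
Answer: -25549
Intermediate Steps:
D = 180 (D = -5*(-36) = 180)
11 + D*(-142) = 11 + 180*(-142) = 11 - 25560 = -25549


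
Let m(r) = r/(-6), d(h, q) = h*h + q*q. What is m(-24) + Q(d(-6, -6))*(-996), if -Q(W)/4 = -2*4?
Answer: -31868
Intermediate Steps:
d(h, q) = h² + q²
m(r) = -r/6 (m(r) = r*(-⅙) = -r/6)
Q(W) = 32 (Q(W) = -(-8)*4 = -4*(-8) = 32)
m(-24) + Q(d(-6, -6))*(-996) = -⅙*(-24) + 32*(-996) = 4 - 31872 = -31868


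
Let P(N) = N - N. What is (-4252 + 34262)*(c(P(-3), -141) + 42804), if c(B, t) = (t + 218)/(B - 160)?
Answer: 20552537563/16 ≈ 1.2845e+9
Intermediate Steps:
P(N) = 0
c(B, t) = (218 + t)/(-160 + B)
(-4252 + 34262)*(c(P(-3), -141) + 42804) = (-4252 + 34262)*((218 - 141)/(-160 + 0) + 42804) = 30010*(77/(-160) + 42804) = 30010*(-1/160*77 + 42804) = 30010*(-77/160 + 42804) = 30010*(6848563/160) = 20552537563/16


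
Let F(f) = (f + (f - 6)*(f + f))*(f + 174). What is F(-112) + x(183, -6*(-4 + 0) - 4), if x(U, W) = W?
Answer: 1631860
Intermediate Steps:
F(f) = (174 + f)*(f + 2*f*(-6 + f)) (F(f) = (f + (-6 + f)*(2*f))*(174 + f) = (f + 2*f*(-6 + f))*(174 + f) = (174 + f)*(f + 2*f*(-6 + f)))
F(-112) + x(183, -6*(-4 + 0) - 4) = -112*(-1914 + 2*(-112)**2 + 337*(-112)) + (-6*(-4 + 0) - 4) = -112*(-1914 + 2*12544 - 37744) + (-6*(-4) - 4) = -112*(-1914 + 25088 - 37744) + (24 - 4) = -112*(-14570) + 20 = 1631840 + 20 = 1631860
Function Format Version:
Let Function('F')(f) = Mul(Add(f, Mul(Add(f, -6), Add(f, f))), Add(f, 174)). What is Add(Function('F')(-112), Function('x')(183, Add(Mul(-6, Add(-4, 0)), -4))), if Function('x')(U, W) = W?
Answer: 1631860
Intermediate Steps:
Function('F')(f) = Mul(Add(174, f), Add(f, Mul(2, f, Add(-6, f)))) (Function('F')(f) = Mul(Add(f, Mul(Add(-6, f), Mul(2, f))), Add(174, f)) = Mul(Add(f, Mul(2, f, Add(-6, f))), Add(174, f)) = Mul(Add(174, f), Add(f, Mul(2, f, Add(-6, f)))))
Add(Function('F')(-112), Function('x')(183, Add(Mul(-6, Add(-4, 0)), -4))) = Add(Mul(-112, Add(-1914, Mul(2, Pow(-112, 2)), Mul(337, -112))), Add(Mul(-6, Add(-4, 0)), -4)) = Add(Mul(-112, Add(-1914, Mul(2, 12544), -37744)), Add(Mul(-6, -4), -4)) = Add(Mul(-112, Add(-1914, 25088, -37744)), Add(24, -4)) = Add(Mul(-112, -14570), 20) = Add(1631840, 20) = 1631860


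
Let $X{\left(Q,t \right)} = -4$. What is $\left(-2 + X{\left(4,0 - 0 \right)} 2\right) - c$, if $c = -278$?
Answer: $268$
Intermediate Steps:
$\left(-2 + X{\left(4,0 - 0 \right)} 2\right) - c = \left(-2 - 8\right) - -278 = \left(-2 - 8\right) + 278 = -10 + 278 = 268$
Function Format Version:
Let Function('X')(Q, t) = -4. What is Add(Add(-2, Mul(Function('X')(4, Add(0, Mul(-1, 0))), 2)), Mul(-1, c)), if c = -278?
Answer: 268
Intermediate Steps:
Add(Add(-2, Mul(Function('X')(4, Add(0, Mul(-1, 0))), 2)), Mul(-1, c)) = Add(Add(-2, Mul(-4, 2)), Mul(-1, -278)) = Add(Add(-2, -8), 278) = Add(-10, 278) = 268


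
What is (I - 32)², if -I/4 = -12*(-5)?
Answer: 73984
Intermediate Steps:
I = -240 (I = -(-48)*(-5) = -4*60 = -240)
(I - 32)² = (-240 - 32)² = (-272)² = 73984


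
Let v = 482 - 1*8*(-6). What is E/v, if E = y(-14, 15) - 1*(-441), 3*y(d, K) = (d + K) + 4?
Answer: 664/795 ≈ 0.83522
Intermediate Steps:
y(d, K) = 4/3 + K/3 + d/3 (y(d, K) = ((d + K) + 4)/3 = ((K + d) + 4)/3 = (4 + K + d)/3 = 4/3 + K/3 + d/3)
E = 1328/3 (E = (4/3 + (⅓)*15 + (⅓)*(-14)) - 1*(-441) = (4/3 + 5 - 14/3) + 441 = 5/3 + 441 = 1328/3 ≈ 442.67)
v = 530 (v = 482 - 8*(-6) = 482 - 1*(-48) = 482 + 48 = 530)
E/v = (1328/3)/530 = (1328/3)*(1/530) = 664/795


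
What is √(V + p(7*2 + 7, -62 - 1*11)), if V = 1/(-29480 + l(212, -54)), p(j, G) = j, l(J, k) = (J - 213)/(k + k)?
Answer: √212873102481729/3183839 ≈ 4.5826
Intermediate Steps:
l(J, k) = (-213 + J)/(2*k) (l(J, k) = (-213 + J)/((2*k)) = (-213 + J)*(1/(2*k)) = (-213 + J)/(2*k))
V = -108/3183839 (V = 1/(-29480 + (½)*(-213 + 212)/(-54)) = 1/(-29480 + (½)*(-1/54)*(-1)) = 1/(-29480 + 1/108) = 1/(-3183839/108) = -108/3183839 ≈ -3.3921e-5)
√(V + p(7*2 + 7, -62 - 1*11)) = √(-108/3183839 + (7*2 + 7)) = √(-108/3183839 + (14 + 7)) = √(-108/3183839 + 21) = √(66860511/3183839) = √212873102481729/3183839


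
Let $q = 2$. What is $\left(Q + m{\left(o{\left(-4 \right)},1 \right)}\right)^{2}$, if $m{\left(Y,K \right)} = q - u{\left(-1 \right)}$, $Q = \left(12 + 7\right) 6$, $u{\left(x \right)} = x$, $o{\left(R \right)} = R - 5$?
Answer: $13689$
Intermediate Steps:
$o{\left(R \right)} = -5 + R$
$Q = 114$ ($Q = 19 \cdot 6 = 114$)
$m{\left(Y,K \right)} = 3$ ($m{\left(Y,K \right)} = 2 - -1 = 2 + 1 = 3$)
$\left(Q + m{\left(o{\left(-4 \right)},1 \right)}\right)^{2} = \left(114 + 3\right)^{2} = 117^{2} = 13689$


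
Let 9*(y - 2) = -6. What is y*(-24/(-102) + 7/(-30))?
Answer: 2/765 ≈ 0.0026144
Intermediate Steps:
y = 4/3 (y = 2 + (⅑)*(-6) = 2 - ⅔ = 4/3 ≈ 1.3333)
y*(-24/(-102) + 7/(-30)) = 4*(-24/(-102) + 7/(-30))/3 = 4*(-24*(-1/102) + 7*(-1/30))/3 = 4*(4/17 - 7/30)/3 = (4/3)*(1/510) = 2/765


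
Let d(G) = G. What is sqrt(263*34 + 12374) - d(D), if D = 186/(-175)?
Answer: 25736/175 ≈ 147.06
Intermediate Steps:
D = -186/175 (D = 186*(-1/175) = -186/175 ≈ -1.0629)
sqrt(263*34 + 12374) - d(D) = sqrt(263*34 + 12374) - 1*(-186/175) = sqrt(8942 + 12374) + 186/175 = sqrt(21316) + 186/175 = 146 + 186/175 = 25736/175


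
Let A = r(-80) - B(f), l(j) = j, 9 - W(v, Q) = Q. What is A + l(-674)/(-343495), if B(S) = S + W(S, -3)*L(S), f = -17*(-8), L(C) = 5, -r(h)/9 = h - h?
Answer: -67324346/343495 ≈ -196.00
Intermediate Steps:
W(v, Q) = 9 - Q
r(h) = 0 (r(h) = -9*(h - h) = -9*0 = 0)
f = 136
B(S) = 60 + S (B(S) = S + (9 - 1*(-3))*5 = S + (9 + 3)*5 = S + 12*5 = S + 60 = 60 + S)
A = -196 (A = 0 - (60 + 136) = 0 - 1*196 = 0 - 196 = -196)
A + l(-674)/(-343495) = -196 - 674/(-343495) = -196 - 674*(-1/343495) = -196 + 674/343495 = -67324346/343495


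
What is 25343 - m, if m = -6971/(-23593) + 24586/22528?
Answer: 6734573032243/265751552 ≈ 25342.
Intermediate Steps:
m = 368550093/265751552 (m = -6971*(-1/23593) + 24586*(1/22528) = 6971/23593 + 12293/11264 = 368550093/265751552 ≈ 1.3868)
25343 - m = 25343 - 1*368550093/265751552 = 25343 - 368550093/265751552 = 6734573032243/265751552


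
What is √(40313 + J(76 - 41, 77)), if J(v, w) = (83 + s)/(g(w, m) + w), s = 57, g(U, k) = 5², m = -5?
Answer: √104857683/51 ≈ 200.78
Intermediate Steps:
g(U, k) = 25
J(v, w) = 140/(25 + w) (J(v, w) = (83 + 57)/(25 + w) = 140/(25 + w))
√(40313 + J(76 - 41, 77)) = √(40313 + 140/(25 + 77)) = √(40313 + 140/102) = √(40313 + 140*(1/102)) = √(40313 + 70/51) = √(2056033/51) = √104857683/51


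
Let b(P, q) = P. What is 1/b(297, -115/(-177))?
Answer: 1/297 ≈ 0.0033670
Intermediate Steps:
1/b(297, -115/(-177)) = 1/297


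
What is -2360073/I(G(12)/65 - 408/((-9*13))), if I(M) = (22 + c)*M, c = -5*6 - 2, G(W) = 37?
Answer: 92042847/1582 ≈ 58181.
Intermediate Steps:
c = -32 (c = -30 - 2 = -32)
I(M) = -10*M (I(M) = (22 - 32)*M = -10*M)
-2360073/I(G(12)/65 - 408/((-9*13))) = -2360073*(-1/(10*(37/65 - 408/((-9*13))))) = -2360073*(-1/(10*(37*(1/65) - 408/(-117)))) = -2360073*(-1/(10*(37/65 - 408*(-1/117)))) = -2360073*(-1/(10*(37/65 + 136/39))) = -2360073/((-10*791/195)) = -2360073/(-1582/39) = -2360073*(-39/1582) = 92042847/1582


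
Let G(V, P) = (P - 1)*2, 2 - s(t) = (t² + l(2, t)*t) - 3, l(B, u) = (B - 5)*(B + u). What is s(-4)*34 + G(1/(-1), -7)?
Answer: 426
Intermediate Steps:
l(B, u) = (-5 + B)*(B + u)
s(t) = 5 - t² - t*(-6 - 3*t) (s(t) = 2 - ((t² + (2² - 5*2 - 5*t + 2*t)*t) - 3) = 2 - ((t² + (4 - 10 - 5*t + 2*t)*t) - 3) = 2 - ((t² + (-6 - 3*t)*t) - 3) = 2 - ((t² + t*(-6 - 3*t)) - 3) = 2 - (-3 + t² + t*(-6 - 3*t)) = 2 + (3 - t² - t*(-6 - 3*t)) = 5 - t² - t*(-6 - 3*t))
G(V, P) = -2 + 2*P (G(V, P) = (-1 + P)*2 = -2 + 2*P)
s(-4)*34 + G(1/(-1), -7) = (5 + 2*(-4)² + 6*(-4))*34 + (-2 + 2*(-7)) = (5 + 2*16 - 24)*34 + (-2 - 14) = (5 + 32 - 24)*34 - 16 = 13*34 - 16 = 442 - 16 = 426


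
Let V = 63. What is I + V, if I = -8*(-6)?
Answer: 111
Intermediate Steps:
I = 48
I + V = 48 + 63 = 111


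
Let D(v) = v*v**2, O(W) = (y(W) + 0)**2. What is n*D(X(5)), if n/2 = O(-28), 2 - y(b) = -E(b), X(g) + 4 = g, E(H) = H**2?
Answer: 1235592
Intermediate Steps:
X(g) = -4 + g
y(b) = 2 + b**2 (y(b) = 2 - (-1)*b**2 = 2 + b**2)
O(W) = (2 + W**2)**2 (O(W) = ((2 + W**2) + 0)**2 = (2 + W**2)**2)
D(v) = v**3
n = 1235592 (n = 2*(2 + (-28)**2)**2 = 2*(2 + 784)**2 = 2*786**2 = 2*617796 = 1235592)
n*D(X(5)) = 1235592*(-4 + 5)**3 = 1235592*1**3 = 1235592*1 = 1235592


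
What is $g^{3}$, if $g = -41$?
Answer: $-68921$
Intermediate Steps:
$g^{3} = \left(-41\right)^{3} = -68921$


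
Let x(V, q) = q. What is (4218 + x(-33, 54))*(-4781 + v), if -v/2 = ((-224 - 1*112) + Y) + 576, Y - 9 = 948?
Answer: -30651600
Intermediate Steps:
Y = 957 (Y = 9 + 948 = 957)
v = -2394 (v = -2*(((-224 - 1*112) + 957) + 576) = -2*(((-224 - 112) + 957) + 576) = -2*((-336 + 957) + 576) = -2*(621 + 576) = -2*1197 = -2394)
(4218 + x(-33, 54))*(-4781 + v) = (4218 + 54)*(-4781 - 2394) = 4272*(-7175) = -30651600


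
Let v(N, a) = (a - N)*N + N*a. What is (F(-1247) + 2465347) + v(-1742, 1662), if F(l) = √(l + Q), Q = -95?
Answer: -6359625 + I*√1342 ≈ -6.3596e+6 + 36.633*I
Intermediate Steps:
v(N, a) = N*a + N*(a - N) (v(N, a) = N*(a - N) + N*a = N*a + N*(a - N))
F(l) = √(-95 + l) (F(l) = √(l - 95) = √(-95 + l))
(F(-1247) + 2465347) + v(-1742, 1662) = (√(-95 - 1247) + 2465347) - 1742*(-1*(-1742) + 2*1662) = (√(-1342) + 2465347) - 1742*(1742 + 3324) = (I*√1342 + 2465347) - 1742*5066 = (2465347 + I*√1342) - 8824972 = -6359625 + I*√1342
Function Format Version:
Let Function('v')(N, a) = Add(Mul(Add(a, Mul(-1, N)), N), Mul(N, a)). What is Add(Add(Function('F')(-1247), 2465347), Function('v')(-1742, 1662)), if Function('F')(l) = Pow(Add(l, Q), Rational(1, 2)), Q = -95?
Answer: Add(-6359625, Mul(I, Pow(1342, Rational(1, 2)))) ≈ Add(-6.3596e+6, Mul(36.633, I))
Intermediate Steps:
Function('v')(N, a) = Add(Mul(N, a), Mul(N, Add(a, Mul(-1, N)))) (Function('v')(N, a) = Add(Mul(N, Add(a, Mul(-1, N))), Mul(N, a)) = Add(Mul(N, a), Mul(N, Add(a, Mul(-1, N)))))
Function('F')(l) = Pow(Add(-95, l), Rational(1, 2)) (Function('F')(l) = Pow(Add(l, -95), Rational(1, 2)) = Pow(Add(-95, l), Rational(1, 2)))
Add(Add(Function('F')(-1247), 2465347), Function('v')(-1742, 1662)) = Add(Add(Pow(Add(-95, -1247), Rational(1, 2)), 2465347), Mul(-1742, Add(Mul(-1, -1742), Mul(2, 1662)))) = Add(Add(Pow(-1342, Rational(1, 2)), 2465347), Mul(-1742, Add(1742, 3324))) = Add(Add(Mul(I, Pow(1342, Rational(1, 2))), 2465347), Mul(-1742, 5066)) = Add(Add(2465347, Mul(I, Pow(1342, Rational(1, 2)))), -8824972) = Add(-6359625, Mul(I, Pow(1342, Rational(1, 2))))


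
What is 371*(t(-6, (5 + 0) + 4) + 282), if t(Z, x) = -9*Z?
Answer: 124656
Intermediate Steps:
371*(t(-6, (5 + 0) + 4) + 282) = 371*(-9*(-6) + 282) = 371*(54 + 282) = 371*336 = 124656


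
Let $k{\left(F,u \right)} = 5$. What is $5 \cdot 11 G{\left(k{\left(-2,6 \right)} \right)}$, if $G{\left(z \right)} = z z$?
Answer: $1375$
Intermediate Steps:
$G{\left(z \right)} = z^{2}$
$5 \cdot 11 G{\left(k{\left(-2,6 \right)} \right)} = 5 \cdot 11 \cdot 5^{2} = 55 \cdot 25 = 1375$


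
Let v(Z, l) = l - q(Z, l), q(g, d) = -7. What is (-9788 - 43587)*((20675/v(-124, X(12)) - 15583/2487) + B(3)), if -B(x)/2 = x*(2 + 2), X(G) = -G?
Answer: 552912479000/2487 ≈ 2.2232e+8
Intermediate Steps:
B(x) = -8*x (B(x) = -2*x*(2 + 2) = -2*x*4 = -8*x)
v(Z, l) = 7 + l (v(Z, l) = l - 1*(-7) = l + 7 = 7 + l)
(-9788 - 43587)*((20675/v(-124, X(12)) - 15583/2487) + B(3)) = (-9788 - 43587)*((20675/(7 - 1*12) - 15583/2487) - 8*3) = -53375*((20675/(7 - 12) - 15583*1/2487) - 24) = -53375*((20675/(-5) - 15583/2487) - 24) = -53375*((20675*(-⅕) - 15583/2487) - 24) = -53375*((-4135 - 15583/2487) - 24) = -53375*(-10299328/2487 - 24) = -53375*(-10359016/2487) = 552912479000/2487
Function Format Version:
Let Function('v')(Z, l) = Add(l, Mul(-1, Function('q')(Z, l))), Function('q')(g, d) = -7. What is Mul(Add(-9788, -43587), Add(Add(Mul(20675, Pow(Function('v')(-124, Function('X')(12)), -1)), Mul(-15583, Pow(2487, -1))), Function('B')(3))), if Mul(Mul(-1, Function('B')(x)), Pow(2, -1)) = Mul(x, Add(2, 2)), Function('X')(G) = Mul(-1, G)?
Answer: Rational(552912479000, 2487) ≈ 2.2232e+8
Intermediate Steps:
Function('B')(x) = Mul(-8, x) (Function('B')(x) = Mul(-2, Mul(x, Add(2, 2))) = Mul(-2, Mul(x, 4)) = Mul(-2, Mul(4, x)) = Mul(-8, x))
Function('v')(Z, l) = Add(7, l) (Function('v')(Z, l) = Add(l, Mul(-1, -7)) = Add(l, 7) = Add(7, l))
Mul(Add(-9788, -43587), Add(Add(Mul(20675, Pow(Function('v')(-124, Function('X')(12)), -1)), Mul(-15583, Pow(2487, -1))), Function('B')(3))) = Mul(Add(-9788, -43587), Add(Add(Mul(20675, Pow(Add(7, Mul(-1, 12)), -1)), Mul(-15583, Pow(2487, -1))), Mul(-8, 3))) = Mul(-53375, Add(Add(Mul(20675, Pow(Add(7, -12), -1)), Mul(-15583, Rational(1, 2487))), -24)) = Mul(-53375, Add(Add(Mul(20675, Pow(-5, -1)), Rational(-15583, 2487)), -24)) = Mul(-53375, Add(Add(Mul(20675, Rational(-1, 5)), Rational(-15583, 2487)), -24)) = Mul(-53375, Add(Add(-4135, Rational(-15583, 2487)), -24)) = Mul(-53375, Add(Rational(-10299328, 2487), -24)) = Mul(-53375, Rational(-10359016, 2487)) = Rational(552912479000, 2487)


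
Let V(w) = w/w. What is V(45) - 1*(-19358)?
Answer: 19359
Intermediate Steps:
V(w) = 1
V(45) - 1*(-19358) = 1 - 1*(-19358) = 1 + 19358 = 19359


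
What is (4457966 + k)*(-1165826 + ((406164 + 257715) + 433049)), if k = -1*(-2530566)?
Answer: -481495877736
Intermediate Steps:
k = 2530566
(4457966 + k)*(-1165826 + ((406164 + 257715) + 433049)) = (4457966 + 2530566)*(-1165826 + ((406164 + 257715) + 433049)) = 6988532*(-1165826 + (663879 + 433049)) = 6988532*(-1165826 + 1096928) = 6988532*(-68898) = -481495877736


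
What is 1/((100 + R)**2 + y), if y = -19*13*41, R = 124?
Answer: 1/40049 ≈ 2.4969e-5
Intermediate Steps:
y = -10127 (y = -247*41 = -10127)
1/((100 + R)**2 + y) = 1/((100 + 124)**2 - 10127) = 1/(224**2 - 10127) = 1/(50176 - 10127) = 1/40049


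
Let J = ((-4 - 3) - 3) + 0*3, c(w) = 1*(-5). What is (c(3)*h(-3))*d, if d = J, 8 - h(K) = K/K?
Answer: 350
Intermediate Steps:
c(w) = -5
J = -10 (J = (-7 - 3) + 0 = -10 + 0 = -10)
h(K) = 7 (h(K) = 8 - K/K = 8 - 1*1 = 8 - 1 = 7)
d = -10
(c(3)*h(-3))*d = -5*7*(-10) = -35*(-10) = 350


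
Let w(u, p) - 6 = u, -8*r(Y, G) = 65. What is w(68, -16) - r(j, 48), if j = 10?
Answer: 657/8 ≈ 82.125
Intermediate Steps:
r(Y, G) = -65/8 (r(Y, G) = -⅛*65 = -65/8)
w(u, p) = 6 + u
w(68, -16) - r(j, 48) = (6 + 68) - 1*(-65/8) = 74 + 65/8 = 657/8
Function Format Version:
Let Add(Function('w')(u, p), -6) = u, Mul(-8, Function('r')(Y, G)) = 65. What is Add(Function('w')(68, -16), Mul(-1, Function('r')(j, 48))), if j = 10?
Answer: Rational(657, 8) ≈ 82.125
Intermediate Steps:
Function('r')(Y, G) = Rational(-65, 8) (Function('r')(Y, G) = Mul(Rational(-1, 8), 65) = Rational(-65, 8))
Function('w')(u, p) = Add(6, u)
Add(Function('w')(68, -16), Mul(-1, Function('r')(j, 48))) = Add(Add(6, 68), Mul(-1, Rational(-65, 8))) = Add(74, Rational(65, 8)) = Rational(657, 8)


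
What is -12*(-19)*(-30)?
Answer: -6840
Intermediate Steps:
-12*(-19)*(-30) = 228*(-30) = -6840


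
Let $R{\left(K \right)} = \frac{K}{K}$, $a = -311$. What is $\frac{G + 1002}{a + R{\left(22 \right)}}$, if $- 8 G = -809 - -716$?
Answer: $- \frac{8109}{2480} \approx -3.2698$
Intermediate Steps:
$G = \frac{93}{8}$ ($G = - \frac{-809 - -716}{8} = - \frac{-809 + 716}{8} = \left(- \frac{1}{8}\right) \left(-93\right) = \frac{93}{8} \approx 11.625$)
$R{\left(K \right)} = 1$
$\frac{G + 1002}{a + R{\left(22 \right)}} = \frac{\frac{93}{8} + 1002}{-311 + 1} = \frac{8109}{8 \left(-310\right)} = \frac{8109}{8} \left(- \frac{1}{310}\right) = - \frac{8109}{2480}$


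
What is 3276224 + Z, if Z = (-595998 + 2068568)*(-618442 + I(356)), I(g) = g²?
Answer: -724068228196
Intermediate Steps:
Z = -724071504420 (Z = (-595998 + 2068568)*(-618442 + 356²) = 1472570*(-618442 + 126736) = 1472570*(-491706) = -724071504420)
3276224 + Z = 3276224 - 724071504420 = -724068228196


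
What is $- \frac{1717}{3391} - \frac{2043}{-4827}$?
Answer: $- \frac{453382}{5456119} \approx -0.083096$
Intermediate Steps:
$- \frac{1717}{3391} - \frac{2043}{-4827} = \left(-1717\right) \frac{1}{3391} - - \frac{681}{1609} = - \frac{1717}{3391} + \frac{681}{1609} = - \frac{453382}{5456119}$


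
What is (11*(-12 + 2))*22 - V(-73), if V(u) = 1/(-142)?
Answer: -343639/142 ≈ -2420.0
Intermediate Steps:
V(u) = -1/142
(11*(-12 + 2))*22 - V(-73) = (11*(-12 + 2))*22 - 1*(-1/142) = (11*(-10))*22 + 1/142 = -110*22 + 1/142 = -2420 + 1/142 = -343639/142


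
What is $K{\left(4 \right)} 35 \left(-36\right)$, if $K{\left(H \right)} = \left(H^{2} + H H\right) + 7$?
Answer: $-49140$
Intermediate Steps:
$K{\left(H \right)} = 7 + 2 H^{2}$ ($K{\left(H \right)} = \left(H^{2} + H^{2}\right) + 7 = 2 H^{2} + 7 = 7 + 2 H^{2}$)
$K{\left(4 \right)} 35 \left(-36\right) = \left(7 + 2 \cdot 4^{2}\right) 35 \left(-36\right) = \left(7 + 2 \cdot 16\right) 35 \left(-36\right) = \left(7 + 32\right) 35 \left(-36\right) = 39 \cdot 35 \left(-36\right) = 1365 \left(-36\right) = -49140$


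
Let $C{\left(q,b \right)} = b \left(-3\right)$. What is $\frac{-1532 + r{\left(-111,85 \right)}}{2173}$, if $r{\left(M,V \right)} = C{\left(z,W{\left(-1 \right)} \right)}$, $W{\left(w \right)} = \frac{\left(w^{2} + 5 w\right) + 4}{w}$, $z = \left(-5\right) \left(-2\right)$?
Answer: $- \frac{1532}{2173} \approx -0.70502$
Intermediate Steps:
$z = 10$
$W{\left(w \right)} = \frac{4 + w^{2} + 5 w}{w}$
$C{\left(q,b \right)} = - 3 b$
$r{\left(M,V \right)} = 0$ ($r{\left(M,V \right)} = - 3 \left(5 - 1 + \frac{4}{-1}\right) = - 3 \left(5 - 1 + 4 \left(-1\right)\right) = - 3 \left(5 - 1 - 4\right) = \left(-3\right) 0 = 0$)
$\frac{-1532 + r{\left(-111,85 \right)}}{2173} = \frac{-1532 + 0}{2173} = \left(-1532\right) \frac{1}{2173} = - \frac{1532}{2173}$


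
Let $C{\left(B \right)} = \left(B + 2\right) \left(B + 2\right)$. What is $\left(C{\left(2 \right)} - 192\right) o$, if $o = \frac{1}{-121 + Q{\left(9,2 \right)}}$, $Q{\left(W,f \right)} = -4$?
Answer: $\frac{176}{125} \approx 1.408$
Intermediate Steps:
$C{\left(B \right)} = \left(2 + B\right)^{2}$ ($C{\left(B \right)} = \left(2 + B\right) \left(2 + B\right) = \left(2 + B\right)^{2}$)
$o = - \frac{1}{125}$ ($o = \frac{1}{-121 - 4} = \frac{1}{-125} = - \frac{1}{125} \approx -0.008$)
$\left(C{\left(2 \right)} - 192\right) o = \left(\left(2 + 2\right)^{2} - 192\right) \left(- \frac{1}{125}\right) = \left(4^{2} - 192\right) \left(- \frac{1}{125}\right) = \left(16 - 192\right) \left(- \frac{1}{125}\right) = \left(-176\right) \left(- \frac{1}{125}\right) = \frac{176}{125}$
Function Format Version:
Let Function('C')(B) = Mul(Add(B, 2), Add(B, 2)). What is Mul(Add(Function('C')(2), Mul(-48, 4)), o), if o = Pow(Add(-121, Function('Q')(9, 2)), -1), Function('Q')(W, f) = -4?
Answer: Rational(176, 125) ≈ 1.4080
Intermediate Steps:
Function('C')(B) = Pow(Add(2, B), 2) (Function('C')(B) = Mul(Add(2, B), Add(2, B)) = Pow(Add(2, B), 2))
o = Rational(-1, 125) (o = Pow(Add(-121, -4), -1) = Pow(-125, -1) = Rational(-1, 125) ≈ -0.0080000)
Mul(Add(Function('C')(2), Mul(-48, 4)), o) = Mul(Add(Pow(Add(2, 2), 2), Mul(-48, 4)), Rational(-1, 125)) = Mul(Add(Pow(4, 2), -192), Rational(-1, 125)) = Mul(Add(16, -192), Rational(-1, 125)) = Mul(-176, Rational(-1, 125)) = Rational(176, 125)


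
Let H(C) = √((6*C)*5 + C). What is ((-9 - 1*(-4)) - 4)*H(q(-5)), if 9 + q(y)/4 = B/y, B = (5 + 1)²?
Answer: -162*I*√155/5 ≈ -403.38*I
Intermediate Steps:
B = 36 (B = 6² = 36)
q(y) = -36 + 144/y (q(y) = -36 + 4*(36/y) = -36 + 144/y)
H(C) = √31*√C (H(C) = √(30*C + C) = √(31*C) = √31*√C)
((-9 - 1*(-4)) - 4)*H(q(-5)) = ((-9 - 1*(-4)) - 4)*(√31*√(-36 + 144/(-5))) = ((-9 + 4) - 4)*(√31*√(-36 + 144*(-⅕))) = (-5 - 4)*(√31*√(-36 - 144/5)) = -9*√31*√(-324/5) = -9*√31*18*I*√5/5 = -162*I*√155/5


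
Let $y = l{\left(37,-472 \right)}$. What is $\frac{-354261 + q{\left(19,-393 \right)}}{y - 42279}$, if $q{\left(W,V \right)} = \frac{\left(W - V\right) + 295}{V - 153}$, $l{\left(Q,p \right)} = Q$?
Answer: $\frac{27632459}{3294876} \approx 8.3865$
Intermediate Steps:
$q{\left(W,V \right)} = \frac{295 + W - V}{-153 + V}$
$y = 37$
$\frac{-354261 + q{\left(19,-393 \right)}}{y - 42279} = \frac{-354261 + \frac{295 + 19 - -393}{-153 - 393}}{37 - 42279} = \frac{-354261 + \frac{295 + 19 + 393}{-546}}{-42242} = \left(-354261 - \frac{101}{78}\right) \left(- \frac{1}{42242}\right) = \left(- \frac{27632459}{78}\right) \left(- \frac{1}{42242}\right) = \frac{27632459}{3294876}$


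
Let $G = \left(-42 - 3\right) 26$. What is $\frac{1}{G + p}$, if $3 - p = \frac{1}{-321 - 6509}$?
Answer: $- \frac{6830}{7970609} \approx -0.0008569$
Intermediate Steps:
$G = -1170$ ($G = \left(-45\right) 26 = -1170$)
$p = \frac{20491}{6830}$ ($p = 3 - \frac{1}{-321 - 6509} = 3 - \frac{1}{-6830} = 3 - - \frac{1}{6830} = 3 + \frac{1}{6830} = \frac{20491}{6830} \approx 3.0001$)
$\frac{1}{G + p} = \frac{1}{-1170 + \frac{20491}{6830}} = \frac{1}{- \frac{7970609}{6830}} = - \frac{6830}{7970609}$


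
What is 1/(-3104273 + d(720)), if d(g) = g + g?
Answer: -1/3102833 ≈ -3.2229e-7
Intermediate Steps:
d(g) = 2*g
1/(-3104273 + d(720)) = 1/(-3104273 + 2*720) = 1/(-3104273 + 1440) = 1/(-3102833) = -1/3102833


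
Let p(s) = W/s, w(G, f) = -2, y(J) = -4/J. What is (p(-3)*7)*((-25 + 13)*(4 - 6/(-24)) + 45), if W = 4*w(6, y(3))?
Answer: -112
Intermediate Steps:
W = -8 (W = 4*(-2) = -8)
p(s) = -8/s
(p(-3)*7)*((-25 + 13)*(4 - 6/(-24)) + 45) = (-8/(-3)*7)*((-25 + 13)*(4 - 6/(-24)) + 45) = (-8*(-⅓)*7)*(-12*(4 - 6*(-1/24)) + 45) = ((8/3)*7)*(-12*(4 + ¼) + 45) = 56*(-12*17/4 + 45)/3 = 56*(-51 + 45)/3 = (56/3)*(-6) = -112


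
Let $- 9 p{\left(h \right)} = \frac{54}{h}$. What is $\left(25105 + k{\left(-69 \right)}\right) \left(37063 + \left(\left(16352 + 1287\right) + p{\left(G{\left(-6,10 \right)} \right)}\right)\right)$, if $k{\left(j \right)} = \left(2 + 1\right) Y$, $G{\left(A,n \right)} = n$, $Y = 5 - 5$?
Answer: $1373278647$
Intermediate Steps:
$Y = 0$
$p{\left(h \right)} = - \frac{6}{h}$ ($p{\left(h \right)} = - \frac{54 \frac{1}{h}}{9} = - \frac{6}{h}$)
$k{\left(j \right)} = 0$ ($k{\left(j \right)} = \left(2 + 1\right) 0 = 3 \cdot 0 = 0$)
$\left(25105 + k{\left(-69 \right)}\right) \left(37063 + \left(\left(16352 + 1287\right) + p{\left(G{\left(-6,10 \right)} \right)}\right)\right) = \left(25105 + 0\right) \left(37063 + \left(\left(16352 + 1287\right) - \frac{6}{10}\right)\right) = 25105 \left(37063 + \left(17639 - \frac{3}{5}\right)\right) = 25105 \left(37063 + \frac{88192}{5}\right) = 25105 \cdot \frac{273507}{5} = 1373278647$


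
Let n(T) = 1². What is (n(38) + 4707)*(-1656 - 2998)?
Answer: -21911032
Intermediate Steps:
n(T) = 1
(n(38) + 4707)*(-1656 - 2998) = (1 + 4707)*(-1656 - 2998) = 4708*(-4654) = -21911032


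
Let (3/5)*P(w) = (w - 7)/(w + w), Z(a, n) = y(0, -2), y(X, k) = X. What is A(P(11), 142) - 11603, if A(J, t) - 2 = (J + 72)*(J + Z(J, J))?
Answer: -12609629/1089 ≈ -11579.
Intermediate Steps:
Z(a, n) = 0
P(w) = 5*(-7 + w)/(6*w) (P(w) = 5*((w - 7)/(w + w))/3 = 5*((-7 + w)/((2*w)))/3 = 5*((-7 + w)*(1/(2*w)))/3 = 5*((-7 + w)/(2*w))/3 = 5*(-7 + w)/(6*w))
A(J, t) = 2 + J*(72 + J) (A(J, t) = 2 + (J + 72)*(J + 0) = 2 + (72 + J)*J = 2 + J*(72 + J))
A(P(11), 142) - 11603 = (2 + ((5/6)*(-7 + 11)/11)**2 + 72*((5/6)*(-7 + 11)/11)) - 11603 = (2 + ((5/6)*(1/11)*4)**2 + 72*((5/6)*(1/11)*4)) - 11603 = (2 + (10/33)**2 + 72*(10/33)) - 11603 = (2 + 100/1089 + 240/11) - 11603 = 26038/1089 - 11603 = -12609629/1089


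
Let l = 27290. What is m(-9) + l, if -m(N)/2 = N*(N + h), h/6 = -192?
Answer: 6392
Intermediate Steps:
h = -1152 (h = 6*(-192) = -1152)
m(N) = -2*N*(-1152 + N) (m(N) = -2*N*(N - 1152) = -2*N*(-1152 + N))
m(-9) + l = 2*(-9)*(1152 - 1*(-9)) + 27290 = 2*(-9)*(1152 + 9) + 27290 = 2*(-9)*1161 + 27290 = -20898 + 27290 = 6392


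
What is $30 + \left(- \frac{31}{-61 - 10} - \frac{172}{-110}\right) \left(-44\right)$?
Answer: $- \frac{20594}{355} \approx -58.011$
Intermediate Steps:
$30 + \left(- \frac{31}{-61 - 10} - \frac{172}{-110}\right) \left(-44\right) = 30 + \left(- \frac{31}{-71} - - \frac{86}{55}\right) \left(-44\right) = 30 + \left(\left(-31\right) \left(- \frac{1}{71}\right) + \frac{86}{55}\right) \left(-44\right) = 30 + \left(\frac{31}{71} + \frac{86}{55}\right) \left(-44\right) = 30 + \frac{7811}{3905} \left(-44\right) = 30 - \frac{31244}{355} = - \frac{20594}{355}$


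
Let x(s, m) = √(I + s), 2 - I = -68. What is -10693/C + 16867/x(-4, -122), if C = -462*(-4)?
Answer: -10693/1848 + 16867*√66/66 ≈ 2070.4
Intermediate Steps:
I = 70 (I = 2 - 1*(-68) = 2 + 68 = 70)
x(s, m) = √(70 + s)
C = 1848
-10693/C + 16867/x(-4, -122) = -10693/1848 + 16867/(√(70 - 4)) = -10693*1/1848 + 16867/(√66) = -10693/1848 + 16867*(√66/66) = -10693/1848 + 16867*√66/66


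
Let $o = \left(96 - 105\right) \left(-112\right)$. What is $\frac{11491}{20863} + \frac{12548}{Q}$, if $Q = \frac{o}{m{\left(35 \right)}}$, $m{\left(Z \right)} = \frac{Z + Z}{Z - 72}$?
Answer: $- \frac{319583149}{13894758} \approx -23.0$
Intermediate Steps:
$m{\left(Z \right)} = \frac{2 Z}{-72 + Z}$
$o = 1008$ ($o = \left(-9\right) \left(-112\right) = 1008$)
$Q = - \frac{2664}{5}$ ($Q = \frac{1008}{2 \cdot 35 \frac{1}{-72 + 35}} = \frac{1008}{2 \cdot 35 \frac{1}{-37}} = \frac{1008}{2 \cdot 35 \left(- \frac{1}{37}\right)} = \frac{1008}{- \frac{70}{37}} = 1008 \left(- \frac{37}{70}\right) = - \frac{2664}{5} \approx -532.8$)
$\frac{11491}{20863} + \frac{12548}{Q} = \frac{11491}{20863} + \frac{12548}{- \frac{2664}{5}} = 11491 \cdot \frac{1}{20863} + 12548 \left(- \frac{5}{2664}\right) = \frac{11491}{20863} - \frac{15685}{666} = - \frac{319583149}{13894758}$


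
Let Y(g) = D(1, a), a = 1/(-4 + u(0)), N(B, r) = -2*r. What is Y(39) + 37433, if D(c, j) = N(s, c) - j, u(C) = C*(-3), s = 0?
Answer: 149725/4 ≈ 37431.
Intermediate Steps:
u(C) = -3*C
a = -¼ (a = 1/(-4 - 3*0) = 1/(-4 + 0) = 1/(-4) = -¼ ≈ -0.25000)
D(c, j) = -j - 2*c (D(c, j) = -2*c - j = -j - 2*c)
Y(g) = -7/4 (Y(g) = -1*(-¼) - 2*1 = ¼ - 2 = -7/4)
Y(39) + 37433 = -7/4 + 37433 = 149725/4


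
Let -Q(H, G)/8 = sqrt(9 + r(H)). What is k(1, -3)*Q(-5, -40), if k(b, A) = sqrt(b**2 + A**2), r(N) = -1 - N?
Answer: -8*sqrt(130) ≈ -91.214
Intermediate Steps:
Q(H, G) = -8*sqrt(8 - H) (Q(H, G) = -8*sqrt(9 + (-1 - H)) = -8*sqrt(8 - H))
k(b, A) = sqrt(A**2 + b**2)
k(1, -3)*Q(-5, -40) = sqrt((-3)**2 + 1**2)*(-8*sqrt(8 - 1*(-5))) = sqrt(9 + 1)*(-8*sqrt(8 + 5)) = sqrt(10)*(-8*sqrt(13)) = -8*sqrt(130)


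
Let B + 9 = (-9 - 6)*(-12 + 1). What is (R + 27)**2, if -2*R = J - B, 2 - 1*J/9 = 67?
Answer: 632025/4 ≈ 1.5801e+5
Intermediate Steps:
J = -585 (J = 18 - 9*67 = 18 - 603 = -585)
B = 156 (B = -9 + (-9 - 6)*(-12 + 1) = -9 - 15*(-11) = -9 + 165 = 156)
R = 741/2 (R = -(-585 - 1*156)/2 = -(-585 - 156)/2 = -1/2*(-741) = 741/2 ≈ 370.50)
(R + 27)**2 = (741/2 + 27)**2 = (795/2)**2 = 632025/4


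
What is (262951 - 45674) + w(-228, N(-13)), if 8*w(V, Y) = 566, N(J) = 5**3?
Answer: 869391/4 ≈ 2.1735e+5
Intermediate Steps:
N(J) = 125
w(V, Y) = 283/4 (w(V, Y) = (1/8)*566 = 283/4)
(262951 - 45674) + w(-228, N(-13)) = (262951 - 45674) + 283/4 = 217277 + 283/4 = 869391/4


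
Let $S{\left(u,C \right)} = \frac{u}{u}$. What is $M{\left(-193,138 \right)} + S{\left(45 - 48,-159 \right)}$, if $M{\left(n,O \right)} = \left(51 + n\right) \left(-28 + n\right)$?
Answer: $31383$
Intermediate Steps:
$S{\left(u,C \right)} = 1$
$M{\left(n,O \right)} = \left(-28 + n\right) \left(51 + n\right)$
$M{\left(-193,138 \right)} + S{\left(45 - 48,-159 \right)} = \left(-1428 + \left(-193\right)^{2} + 23 \left(-193\right)\right) + 1 = \left(-1428 + 37249 - 4439\right) + 1 = 31382 + 1 = 31383$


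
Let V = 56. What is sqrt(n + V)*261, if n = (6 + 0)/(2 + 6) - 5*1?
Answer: 783*sqrt(23)/2 ≈ 1877.6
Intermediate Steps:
n = -17/4 (n = 6/8 - 5 = 6*(1/8) - 5 = 3/4 - 5 = -17/4 ≈ -4.2500)
sqrt(n + V)*261 = sqrt(-17/4 + 56)*261 = sqrt(207/4)*261 = (3*sqrt(23)/2)*261 = 783*sqrt(23)/2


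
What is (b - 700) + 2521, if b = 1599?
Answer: 3420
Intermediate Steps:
(b - 700) + 2521 = (1599 - 700) + 2521 = 899 + 2521 = 3420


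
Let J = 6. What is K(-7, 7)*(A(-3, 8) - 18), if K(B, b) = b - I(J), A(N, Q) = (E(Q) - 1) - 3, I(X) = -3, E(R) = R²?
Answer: 420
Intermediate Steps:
A(N, Q) = -4 + Q² (A(N, Q) = (Q² - 1) - 3 = (-1 + Q²) - 3 = -4 + Q²)
K(B, b) = 3 + b (K(B, b) = b - 1*(-3) = b + 3 = 3 + b)
K(-7, 7)*(A(-3, 8) - 18) = (3 + 7)*((-4 + 8²) - 18) = 10*((-4 + 64) - 18) = 10*(60 - 18) = 10*42 = 420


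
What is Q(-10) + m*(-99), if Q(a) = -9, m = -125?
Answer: 12366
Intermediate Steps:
Q(-10) + m*(-99) = -9 - 125*(-99) = -9 + 12375 = 12366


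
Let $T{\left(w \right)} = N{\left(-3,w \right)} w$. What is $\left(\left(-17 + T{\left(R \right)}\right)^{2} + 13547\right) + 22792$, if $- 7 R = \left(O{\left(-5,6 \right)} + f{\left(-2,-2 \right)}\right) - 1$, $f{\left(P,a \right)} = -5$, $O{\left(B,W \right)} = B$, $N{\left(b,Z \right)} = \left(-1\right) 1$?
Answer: $\frac{1797511}{49} \approx 36684.0$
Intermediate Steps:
$N{\left(b,Z \right)} = -1$
$R = \frac{11}{7}$ ($R = - \frac{\left(-5 - 5\right) - 1}{7} = - \frac{-10 - 1}{7} = \left(- \frac{1}{7}\right) \left(-11\right) = \frac{11}{7} \approx 1.5714$)
$T{\left(w \right)} = - w$
$\left(\left(-17 + T{\left(R \right)}\right)^{2} + 13547\right) + 22792 = \left(\left(-17 - \frac{11}{7}\right)^{2} + 13547\right) + 22792 = \left(\left(- \frac{130}{7}\right)^{2} + 13547\right) + 22792 = \left(\frac{16900}{49} + 13547\right) + 22792 = \frac{680703}{49} + 22792 = \frac{1797511}{49}$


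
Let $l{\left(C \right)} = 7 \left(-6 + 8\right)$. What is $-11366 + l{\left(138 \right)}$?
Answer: $-11352$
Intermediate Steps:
$l{\left(C \right)} = 14$ ($l{\left(C \right)} = 7 \cdot 2 = 14$)
$-11366 + l{\left(138 \right)} = -11366 + 14 = -11352$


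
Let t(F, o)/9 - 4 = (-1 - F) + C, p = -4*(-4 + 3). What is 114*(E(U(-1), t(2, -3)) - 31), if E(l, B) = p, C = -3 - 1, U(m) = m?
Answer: -3078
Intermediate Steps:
C = -4
p = 4 (p = -4*(-1) = 4)
t(F, o) = -9 - 9*F (t(F, o) = 36 + 9*((-1 - F) - 4) = 36 + 9*(-5 - F) = 36 + (-45 - 9*F) = -9 - 9*F)
E(l, B) = 4
114*(E(U(-1), t(2, -3)) - 31) = 114*(4 - 31) = 114*(-27) = -3078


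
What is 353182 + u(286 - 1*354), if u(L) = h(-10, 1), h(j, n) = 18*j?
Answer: 353002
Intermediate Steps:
u(L) = -180 (u(L) = 18*(-10) = -180)
353182 + u(286 - 1*354) = 353182 - 180 = 353002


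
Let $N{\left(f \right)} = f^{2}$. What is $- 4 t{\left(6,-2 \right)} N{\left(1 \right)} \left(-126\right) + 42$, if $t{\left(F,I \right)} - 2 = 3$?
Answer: $2562$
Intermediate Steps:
$t{\left(F,I \right)} = 5$ ($t{\left(F,I \right)} = 2 + 3 = 5$)
$- 4 t{\left(6,-2 \right)} N{\left(1 \right)} \left(-126\right) + 42 = \left(-4\right) 5 \cdot 1^{2} \left(-126\right) + 42 = \left(-20\right) 1 \left(-126\right) + 42 = \left(-20\right) \left(-126\right) + 42 = 2520 + 42 = 2562$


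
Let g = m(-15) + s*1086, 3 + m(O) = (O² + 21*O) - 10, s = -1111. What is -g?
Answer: 1206649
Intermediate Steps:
m(O) = -13 + O² + 21*O (m(O) = -3 + ((O² + 21*O) - 10) = -3 + (-10 + O² + 21*O) = -13 + O² + 21*O)
g = -1206649 (g = (-13 + (-15)² + 21*(-15)) - 1111*1086 = (-13 + 225 - 315) - 1206546 = -103 - 1206546 = -1206649)
-g = -1*(-1206649) = 1206649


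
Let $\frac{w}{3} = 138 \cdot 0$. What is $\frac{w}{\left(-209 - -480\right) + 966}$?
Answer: $0$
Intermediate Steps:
$w = 0$ ($w = 3 \cdot 138 \cdot 0 = 3 \cdot 0 = 0$)
$\frac{w}{\left(-209 - -480\right) + 966} = \frac{1}{\left(-209 - -480\right) + 966} \cdot 0 = \frac{1}{\left(-209 + 480\right) + 966} \cdot 0 = \frac{1}{271 + 966} \cdot 0 = \frac{1}{1237} \cdot 0 = 0$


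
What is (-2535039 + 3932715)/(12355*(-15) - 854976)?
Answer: -465892/346767 ≈ -1.3435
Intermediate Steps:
(-2535039 + 3932715)/(12355*(-15) - 854976) = 1397676/(-185325 - 854976) = 1397676/(-1040301) = 1397676*(-1/1040301) = -465892/346767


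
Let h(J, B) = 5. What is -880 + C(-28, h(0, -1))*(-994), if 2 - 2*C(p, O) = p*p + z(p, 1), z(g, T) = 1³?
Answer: 388271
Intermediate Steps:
z(g, T) = 1
C(p, O) = ½ - p²/2 (C(p, O) = 1 - (p*p + 1)/2 = 1 - (p² + 1)/2 = 1 - (1 + p²)/2 = 1 + (-½ - p²/2) = ½ - p²/2)
-880 + C(-28, h(0, -1))*(-994) = -880 + (½ - ½*(-28)²)*(-994) = -880 + (½ - ½*784)*(-994) = -880 + (½ - 392)*(-994) = -880 - 783/2*(-994) = -880 + 389151 = 388271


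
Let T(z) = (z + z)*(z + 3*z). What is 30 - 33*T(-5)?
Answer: -6570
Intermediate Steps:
T(z) = 8*z**2 (T(z) = (2*z)*(4*z) = 8*z**2)
30 - 33*T(-5) = 30 - 264*(-5)**2 = 30 - 264*25 = 30 - 33*200 = 30 - 6600 = -6570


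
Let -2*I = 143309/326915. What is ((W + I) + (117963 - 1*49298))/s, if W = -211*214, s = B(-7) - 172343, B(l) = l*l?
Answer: -15372053821/112650986020 ≈ -0.13646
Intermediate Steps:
B(l) = l²
s = -172294 (s = (-7)² - 172343 = 49 - 172343 = -172294)
I = -143309/653830 (I = -143309/(2*326915) = -½*143309/326915 = -143309/653830 ≈ -0.21918)
W = -45154
((W + I) + (117963 - 1*49298))/s = ((-45154 - 143309/653830) + (117963 - 1*49298))/(-172294) = (-29523183129/653830 + (117963 - 49298))*(-1/172294) = (-29523183129/653830 + 68665)*(-1/172294) = (15372053821/653830)*(-1/172294) = -15372053821/112650986020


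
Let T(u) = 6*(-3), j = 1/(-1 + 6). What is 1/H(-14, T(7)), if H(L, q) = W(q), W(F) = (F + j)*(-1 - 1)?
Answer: 5/178 ≈ 0.028090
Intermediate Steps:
j = 1/5 ≈ 0.20000
T(u) = -18
W(F) = -2/5 - 2*F (W(F) = (F + 1/5)*(-1 - 1) = (1/5 + F)*(-2) = -2/5 - 2*F)
H(L, q) = -2/5 - 2*q
1/H(-14, T(7)) = 1/(-2/5 - 2*(-18)) = 1/(-2/5 + 36) = 1/(178/5) = 5/178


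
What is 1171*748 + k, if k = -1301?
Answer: 874607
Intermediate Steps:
1171*748 + k = 1171*748 - 1301 = 875908 - 1301 = 874607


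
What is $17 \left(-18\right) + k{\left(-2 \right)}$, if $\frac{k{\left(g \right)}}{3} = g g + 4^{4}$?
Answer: $474$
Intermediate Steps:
$k{\left(g \right)} = 768 + 3 g^{2}$ ($k{\left(g \right)} = 3 \left(g g + 4^{4}\right) = 3 \left(g^{2} + 256\right) = 3 \left(256 + g^{2}\right) = 768 + 3 g^{2}$)
$17 \left(-18\right) + k{\left(-2 \right)} = 17 \left(-18\right) + \left(768 + 3 \left(-2\right)^{2}\right) = -306 + \left(768 + 3 \cdot 4\right) = -306 + \left(768 + 12\right) = -306 + 780 = 474$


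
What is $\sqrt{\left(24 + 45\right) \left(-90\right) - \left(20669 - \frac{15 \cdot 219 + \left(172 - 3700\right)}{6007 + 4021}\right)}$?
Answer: $\frac{i \sqrt{675743937485}}{5014} \approx 163.95 i$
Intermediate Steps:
$\sqrt{\left(24 + 45\right) \left(-90\right) - \left(20669 - \frac{15 \cdot 219 + \left(172 - 3700\right)}{6007 + 4021}\right)} = \sqrt{69 \left(-90\right) - \left(20669 - \frac{3285 - 3528}{10028}\right)} = \sqrt{-6210 - \frac{207268975}{10028}} = \sqrt{- \frac{269542855}{10028}} = \frac{i \sqrt{675743937485}}{5014}$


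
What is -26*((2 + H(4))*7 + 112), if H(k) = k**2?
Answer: -6188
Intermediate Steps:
-26*((2 + H(4))*7 + 112) = -26*((2 + 4**2)*7 + 112) = -26*((2 + 16)*7 + 112) = -26*(18*7 + 112) = -26*(126 + 112) = -26*238 = -6188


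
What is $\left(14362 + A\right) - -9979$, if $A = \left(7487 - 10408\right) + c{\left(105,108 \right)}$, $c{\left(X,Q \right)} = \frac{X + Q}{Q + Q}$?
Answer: $\frac{1542311}{72} \approx 21421.0$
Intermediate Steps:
$c{\left(X,Q \right)} = \frac{Q + X}{2 Q}$
$A = - \frac{210241}{72}$ ($A = \left(7487 - 10408\right) + \frac{108 + 105}{2 \cdot 108} = -2921 + \frac{1}{2} \cdot \frac{1}{108} \cdot 213 = -2921 + \frac{71}{72} = - \frac{210241}{72} \approx -2920.0$)
$\left(14362 + A\right) - -9979 = \left(14362 - \frac{210241}{72}\right) - -9979 = \frac{823823}{72} + \left(-2080 + 12059\right) = \frac{823823}{72} + 9979 = \frac{1542311}{72}$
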